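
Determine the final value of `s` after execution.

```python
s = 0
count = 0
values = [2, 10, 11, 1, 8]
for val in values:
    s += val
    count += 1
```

Let's trace through this code step by step.

Initialize: s = 0
Initialize: count = 0
Initialize: values = [2, 10, 11, 1, 8]
Entering loop: for val in values:

After execution: s = 32
32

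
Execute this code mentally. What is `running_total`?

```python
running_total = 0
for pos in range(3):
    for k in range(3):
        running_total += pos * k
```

Let's trace through this code step by step.

Initialize: running_total = 0
Entering loop: for pos in range(3):

After execution: running_total = 9
9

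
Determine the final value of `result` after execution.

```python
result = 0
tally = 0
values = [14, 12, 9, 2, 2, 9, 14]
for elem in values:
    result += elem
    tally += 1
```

Let's trace through this code step by step.

Initialize: result = 0
Initialize: tally = 0
Initialize: values = [14, 12, 9, 2, 2, 9, 14]
Entering loop: for elem in values:

After execution: result = 62
62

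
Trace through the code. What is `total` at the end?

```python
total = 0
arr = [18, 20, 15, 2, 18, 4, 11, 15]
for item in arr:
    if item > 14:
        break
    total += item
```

Let's trace through this code step by step.

Initialize: total = 0
Initialize: arr = [18, 20, 15, 2, 18, 4, 11, 15]
Entering loop: for item in arr:

After execution: total = 0
0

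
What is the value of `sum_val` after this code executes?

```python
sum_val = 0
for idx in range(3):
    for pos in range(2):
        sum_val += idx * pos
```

Let's trace through this code step by step.

Initialize: sum_val = 0
Entering loop: for idx in range(3):

After execution: sum_val = 3
3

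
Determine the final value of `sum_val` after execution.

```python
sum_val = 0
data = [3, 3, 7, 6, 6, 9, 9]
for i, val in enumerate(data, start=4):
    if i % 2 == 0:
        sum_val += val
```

Let's trace through this code step by step.

Initialize: sum_val = 0
Initialize: data = [3, 3, 7, 6, 6, 9, 9]
Entering loop: for i, val in enumerate(data, start=4):

After execution: sum_val = 25
25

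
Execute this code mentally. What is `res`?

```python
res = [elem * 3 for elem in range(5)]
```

Let's trace through this code step by step.

Initialize: res = [elem * 3 for elem in range(5)]

After execution: res = [0, 3, 6, 9, 12]
[0, 3, 6, 9, 12]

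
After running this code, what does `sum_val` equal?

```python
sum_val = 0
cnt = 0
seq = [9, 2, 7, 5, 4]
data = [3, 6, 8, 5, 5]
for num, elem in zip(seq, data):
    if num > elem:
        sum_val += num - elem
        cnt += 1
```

Let's trace through this code step by step.

Initialize: sum_val = 0
Initialize: cnt = 0
Initialize: seq = [9, 2, 7, 5, 4]
Initialize: data = [3, 6, 8, 5, 5]
Entering loop: for num, elem in zip(seq, data):

After execution: sum_val = 6
6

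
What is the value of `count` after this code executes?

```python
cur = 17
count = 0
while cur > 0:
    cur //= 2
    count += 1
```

Let's trace through this code step by step.

Initialize: cur = 17
Initialize: count = 0
Entering loop: while cur > 0:

After execution: count = 5
5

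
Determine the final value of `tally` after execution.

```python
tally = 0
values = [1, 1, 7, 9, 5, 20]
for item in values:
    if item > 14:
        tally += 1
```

Let's trace through this code step by step.

Initialize: tally = 0
Initialize: values = [1, 1, 7, 9, 5, 20]
Entering loop: for item in values:

After execution: tally = 1
1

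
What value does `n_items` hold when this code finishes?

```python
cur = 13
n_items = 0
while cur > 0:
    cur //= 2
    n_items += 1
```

Let's trace through this code step by step.

Initialize: cur = 13
Initialize: n_items = 0
Entering loop: while cur > 0:

After execution: n_items = 4
4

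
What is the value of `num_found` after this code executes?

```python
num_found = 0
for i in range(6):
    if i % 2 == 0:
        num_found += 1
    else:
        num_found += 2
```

Let's trace through this code step by step.

Initialize: num_found = 0
Entering loop: for i in range(6):

After execution: num_found = 9
9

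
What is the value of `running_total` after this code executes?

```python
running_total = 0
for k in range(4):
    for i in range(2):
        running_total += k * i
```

Let's trace through this code step by step.

Initialize: running_total = 0
Entering loop: for k in range(4):

After execution: running_total = 6
6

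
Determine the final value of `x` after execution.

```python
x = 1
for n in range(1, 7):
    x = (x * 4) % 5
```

Let's trace through this code step by step.

Initialize: x = 1
Entering loop: for n in range(1, 7):

After execution: x = 1
1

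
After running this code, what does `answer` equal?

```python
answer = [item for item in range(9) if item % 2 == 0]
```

Let's trace through this code step by step.

Initialize: answer = [item for item in range(9) if item % 2 == 0]

After execution: answer = [0, 2, 4, 6, 8]
[0, 2, 4, 6, 8]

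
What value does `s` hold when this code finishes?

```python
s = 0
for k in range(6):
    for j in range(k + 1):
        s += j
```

Let's trace through this code step by step.

Initialize: s = 0
Entering loop: for k in range(6):

After execution: s = 35
35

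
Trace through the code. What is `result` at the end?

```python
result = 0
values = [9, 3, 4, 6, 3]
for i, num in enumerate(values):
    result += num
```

Let's trace through this code step by step.

Initialize: result = 0
Initialize: values = [9, 3, 4, 6, 3]
Entering loop: for i, num in enumerate(values):

After execution: result = 25
25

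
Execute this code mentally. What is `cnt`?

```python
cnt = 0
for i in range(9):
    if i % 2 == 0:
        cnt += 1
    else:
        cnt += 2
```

Let's trace through this code step by step.

Initialize: cnt = 0
Entering loop: for i in range(9):

After execution: cnt = 13
13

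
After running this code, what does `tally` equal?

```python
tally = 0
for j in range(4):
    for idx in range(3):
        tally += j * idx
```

Let's trace through this code step by step.

Initialize: tally = 0
Entering loop: for j in range(4):

After execution: tally = 18
18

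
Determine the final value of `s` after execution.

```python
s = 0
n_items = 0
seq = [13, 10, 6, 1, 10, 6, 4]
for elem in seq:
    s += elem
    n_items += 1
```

Let's trace through this code step by step.

Initialize: s = 0
Initialize: n_items = 0
Initialize: seq = [13, 10, 6, 1, 10, 6, 4]
Entering loop: for elem in seq:

After execution: s = 50
50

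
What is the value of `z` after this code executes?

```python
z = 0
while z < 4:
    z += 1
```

Let's trace through this code step by step.

Initialize: z = 0
Entering loop: while z < 4:

After execution: z = 4
4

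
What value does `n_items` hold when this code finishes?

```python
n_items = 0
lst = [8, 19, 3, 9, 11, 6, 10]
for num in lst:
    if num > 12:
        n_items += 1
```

Let's trace through this code step by step.

Initialize: n_items = 0
Initialize: lst = [8, 19, 3, 9, 11, 6, 10]
Entering loop: for num in lst:

After execution: n_items = 1
1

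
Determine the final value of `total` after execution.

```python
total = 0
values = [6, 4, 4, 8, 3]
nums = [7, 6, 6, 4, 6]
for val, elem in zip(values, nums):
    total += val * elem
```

Let's trace through this code step by step.

Initialize: total = 0
Initialize: values = [6, 4, 4, 8, 3]
Initialize: nums = [7, 6, 6, 4, 6]
Entering loop: for val, elem in zip(values, nums):

After execution: total = 140
140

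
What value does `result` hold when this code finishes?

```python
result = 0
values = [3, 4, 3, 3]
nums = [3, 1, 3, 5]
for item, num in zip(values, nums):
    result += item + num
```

Let's trace through this code step by step.

Initialize: result = 0
Initialize: values = [3, 4, 3, 3]
Initialize: nums = [3, 1, 3, 5]
Entering loop: for item, num in zip(values, nums):

After execution: result = 25
25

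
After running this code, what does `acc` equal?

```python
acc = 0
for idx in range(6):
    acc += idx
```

Let's trace through this code step by step.

Initialize: acc = 0
Entering loop: for idx in range(6):

After execution: acc = 15
15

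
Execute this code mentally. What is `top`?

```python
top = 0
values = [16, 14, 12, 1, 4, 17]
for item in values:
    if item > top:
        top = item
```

Let's trace through this code step by step.

Initialize: top = 0
Initialize: values = [16, 14, 12, 1, 4, 17]
Entering loop: for item in values:

After execution: top = 17
17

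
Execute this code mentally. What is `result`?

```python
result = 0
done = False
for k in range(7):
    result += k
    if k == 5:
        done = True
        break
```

Let's trace through this code step by step.

Initialize: result = 0
Initialize: done = False
Entering loop: for k in range(7):

After execution: result = 15
15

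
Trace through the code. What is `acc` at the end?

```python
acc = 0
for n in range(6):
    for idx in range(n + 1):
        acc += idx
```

Let's trace through this code step by step.

Initialize: acc = 0
Entering loop: for n in range(6):

After execution: acc = 35
35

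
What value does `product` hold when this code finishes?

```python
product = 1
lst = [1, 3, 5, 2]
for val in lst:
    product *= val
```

Let's trace through this code step by step.

Initialize: product = 1
Initialize: lst = [1, 3, 5, 2]
Entering loop: for val in lst:

After execution: product = 30
30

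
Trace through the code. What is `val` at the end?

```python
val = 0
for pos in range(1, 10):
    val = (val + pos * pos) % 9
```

Let's trace through this code step by step.

Initialize: val = 0
Entering loop: for pos in range(1, 10):

After execution: val = 6
6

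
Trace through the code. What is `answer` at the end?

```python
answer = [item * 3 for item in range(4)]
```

Let's trace through this code step by step.

Initialize: answer = [item * 3 for item in range(4)]

After execution: answer = [0, 3, 6, 9]
[0, 3, 6, 9]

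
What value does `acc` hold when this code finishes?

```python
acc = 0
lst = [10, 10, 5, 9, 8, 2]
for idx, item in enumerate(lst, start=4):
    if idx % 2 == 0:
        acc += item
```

Let's trace through this code step by step.

Initialize: acc = 0
Initialize: lst = [10, 10, 5, 9, 8, 2]
Entering loop: for idx, item in enumerate(lst, start=4):

After execution: acc = 23
23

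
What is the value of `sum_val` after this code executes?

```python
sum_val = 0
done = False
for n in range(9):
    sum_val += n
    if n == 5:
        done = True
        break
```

Let's trace through this code step by step.

Initialize: sum_val = 0
Initialize: done = False
Entering loop: for n in range(9):

After execution: sum_val = 15
15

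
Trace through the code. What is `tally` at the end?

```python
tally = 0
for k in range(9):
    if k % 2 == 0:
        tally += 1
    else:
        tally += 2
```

Let's trace through this code step by step.

Initialize: tally = 0
Entering loop: for k in range(9):

After execution: tally = 13
13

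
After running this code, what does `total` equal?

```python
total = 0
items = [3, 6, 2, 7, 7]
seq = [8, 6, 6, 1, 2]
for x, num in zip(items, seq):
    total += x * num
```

Let's trace through this code step by step.

Initialize: total = 0
Initialize: items = [3, 6, 2, 7, 7]
Initialize: seq = [8, 6, 6, 1, 2]
Entering loop: for x, num in zip(items, seq):

After execution: total = 93
93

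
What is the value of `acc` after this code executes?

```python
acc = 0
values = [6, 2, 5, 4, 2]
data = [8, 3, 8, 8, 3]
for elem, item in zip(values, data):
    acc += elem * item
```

Let's trace through this code step by step.

Initialize: acc = 0
Initialize: values = [6, 2, 5, 4, 2]
Initialize: data = [8, 3, 8, 8, 3]
Entering loop: for elem, item in zip(values, data):

After execution: acc = 132
132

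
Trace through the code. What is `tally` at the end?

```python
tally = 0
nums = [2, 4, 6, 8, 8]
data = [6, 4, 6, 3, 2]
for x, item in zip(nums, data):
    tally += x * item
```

Let's trace through this code step by step.

Initialize: tally = 0
Initialize: nums = [2, 4, 6, 8, 8]
Initialize: data = [6, 4, 6, 3, 2]
Entering loop: for x, item in zip(nums, data):

After execution: tally = 104
104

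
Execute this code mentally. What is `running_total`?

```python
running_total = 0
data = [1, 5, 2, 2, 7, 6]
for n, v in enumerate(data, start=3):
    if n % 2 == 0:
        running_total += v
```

Let's trace through this code step by step.

Initialize: running_total = 0
Initialize: data = [1, 5, 2, 2, 7, 6]
Entering loop: for n, v in enumerate(data, start=3):

After execution: running_total = 13
13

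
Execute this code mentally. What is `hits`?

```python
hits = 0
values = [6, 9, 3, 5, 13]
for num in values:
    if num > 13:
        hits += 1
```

Let's trace through this code step by step.

Initialize: hits = 0
Initialize: values = [6, 9, 3, 5, 13]
Entering loop: for num in values:

After execution: hits = 0
0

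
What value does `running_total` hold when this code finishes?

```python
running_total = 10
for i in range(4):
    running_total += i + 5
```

Let's trace through this code step by step.

Initialize: running_total = 10
Entering loop: for i in range(4):

After execution: running_total = 36
36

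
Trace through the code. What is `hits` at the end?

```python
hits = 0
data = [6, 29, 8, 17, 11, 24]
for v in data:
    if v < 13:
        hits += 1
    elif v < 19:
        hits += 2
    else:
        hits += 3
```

Let's trace through this code step by step.

Initialize: hits = 0
Initialize: data = [6, 29, 8, 17, 11, 24]
Entering loop: for v in data:

After execution: hits = 11
11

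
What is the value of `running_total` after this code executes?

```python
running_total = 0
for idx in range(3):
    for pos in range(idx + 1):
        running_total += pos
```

Let's trace through this code step by step.

Initialize: running_total = 0
Entering loop: for idx in range(3):

After execution: running_total = 4
4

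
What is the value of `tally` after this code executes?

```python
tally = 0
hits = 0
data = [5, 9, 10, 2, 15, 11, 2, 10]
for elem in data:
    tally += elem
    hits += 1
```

Let's trace through this code step by step.

Initialize: tally = 0
Initialize: hits = 0
Initialize: data = [5, 9, 10, 2, 15, 11, 2, 10]
Entering loop: for elem in data:

After execution: tally = 64
64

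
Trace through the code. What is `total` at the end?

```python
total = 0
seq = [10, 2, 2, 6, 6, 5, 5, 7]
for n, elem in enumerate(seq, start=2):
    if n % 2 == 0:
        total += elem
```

Let's trace through this code step by step.

Initialize: total = 0
Initialize: seq = [10, 2, 2, 6, 6, 5, 5, 7]
Entering loop: for n, elem in enumerate(seq, start=2):

After execution: total = 23
23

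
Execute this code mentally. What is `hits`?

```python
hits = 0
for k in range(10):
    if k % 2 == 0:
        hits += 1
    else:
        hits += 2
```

Let's trace through this code step by step.

Initialize: hits = 0
Entering loop: for k in range(10):

After execution: hits = 15
15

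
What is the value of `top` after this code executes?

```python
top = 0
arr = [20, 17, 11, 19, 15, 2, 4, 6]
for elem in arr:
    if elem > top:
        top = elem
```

Let's trace through this code step by step.

Initialize: top = 0
Initialize: arr = [20, 17, 11, 19, 15, 2, 4, 6]
Entering loop: for elem in arr:

After execution: top = 20
20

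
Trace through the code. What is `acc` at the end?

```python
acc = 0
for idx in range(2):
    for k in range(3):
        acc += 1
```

Let's trace through this code step by step.

Initialize: acc = 0
Entering loop: for idx in range(2):

After execution: acc = 6
6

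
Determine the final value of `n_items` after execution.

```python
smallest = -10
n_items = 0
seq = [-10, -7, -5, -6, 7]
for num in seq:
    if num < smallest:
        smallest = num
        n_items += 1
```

Let's trace through this code step by step.

Initialize: smallest = -10
Initialize: n_items = 0
Initialize: seq = [-10, -7, -5, -6, 7]
Entering loop: for num in seq:

After execution: n_items = 0
0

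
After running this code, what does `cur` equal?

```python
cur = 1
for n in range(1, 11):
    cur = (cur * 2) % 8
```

Let's trace through this code step by step.

Initialize: cur = 1
Entering loop: for n in range(1, 11):

After execution: cur = 0
0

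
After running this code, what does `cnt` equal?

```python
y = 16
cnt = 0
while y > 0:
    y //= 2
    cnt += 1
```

Let's trace through this code step by step.

Initialize: y = 16
Initialize: cnt = 0
Entering loop: while y > 0:

After execution: cnt = 5
5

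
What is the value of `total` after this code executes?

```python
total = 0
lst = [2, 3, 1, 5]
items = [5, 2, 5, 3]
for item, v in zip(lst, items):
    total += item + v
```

Let's trace through this code step by step.

Initialize: total = 0
Initialize: lst = [2, 3, 1, 5]
Initialize: items = [5, 2, 5, 3]
Entering loop: for item, v in zip(lst, items):

After execution: total = 26
26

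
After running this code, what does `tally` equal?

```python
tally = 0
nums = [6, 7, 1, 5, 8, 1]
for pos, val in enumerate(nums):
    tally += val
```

Let's trace through this code step by step.

Initialize: tally = 0
Initialize: nums = [6, 7, 1, 5, 8, 1]
Entering loop: for pos, val in enumerate(nums):

After execution: tally = 28
28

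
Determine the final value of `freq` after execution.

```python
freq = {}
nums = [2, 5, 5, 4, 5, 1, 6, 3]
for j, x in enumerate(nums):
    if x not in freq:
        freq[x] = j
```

Let's trace through this code step by step.

Initialize: freq = {}
Initialize: nums = [2, 5, 5, 4, 5, 1, 6, 3]
Entering loop: for j, x in enumerate(nums):

After execution: freq = {2: 0, 5: 1, 4: 3, 1: 5, 6: 6, 3: 7}
{2: 0, 5: 1, 4: 3, 1: 5, 6: 6, 3: 7}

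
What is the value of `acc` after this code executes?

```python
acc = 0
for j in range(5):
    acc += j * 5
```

Let's trace through this code step by step.

Initialize: acc = 0
Entering loop: for j in range(5):

After execution: acc = 50
50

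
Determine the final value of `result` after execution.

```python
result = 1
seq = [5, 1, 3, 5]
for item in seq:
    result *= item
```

Let's trace through this code step by step.

Initialize: result = 1
Initialize: seq = [5, 1, 3, 5]
Entering loop: for item in seq:

After execution: result = 75
75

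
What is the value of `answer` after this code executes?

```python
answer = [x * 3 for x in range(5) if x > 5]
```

Let's trace through this code step by step.

Initialize: answer = [x * 3 for x in range(5) if x > 5]

After execution: answer = []
[]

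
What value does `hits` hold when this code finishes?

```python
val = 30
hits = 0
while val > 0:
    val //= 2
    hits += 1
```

Let's trace through this code step by step.

Initialize: val = 30
Initialize: hits = 0
Entering loop: while val > 0:

After execution: hits = 5
5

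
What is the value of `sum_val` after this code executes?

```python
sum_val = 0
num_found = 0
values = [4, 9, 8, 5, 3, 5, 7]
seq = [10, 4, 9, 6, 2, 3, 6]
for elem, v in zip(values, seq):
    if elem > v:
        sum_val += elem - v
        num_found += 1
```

Let's trace through this code step by step.

Initialize: sum_val = 0
Initialize: num_found = 0
Initialize: values = [4, 9, 8, 5, 3, 5, 7]
Initialize: seq = [10, 4, 9, 6, 2, 3, 6]
Entering loop: for elem, v in zip(values, seq):

After execution: sum_val = 9
9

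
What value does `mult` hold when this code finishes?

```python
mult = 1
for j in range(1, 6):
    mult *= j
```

Let's trace through this code step by step.

Initialize: mult = 1
Entering loop: for j in range(1, 6):

After execution: mult = 120
120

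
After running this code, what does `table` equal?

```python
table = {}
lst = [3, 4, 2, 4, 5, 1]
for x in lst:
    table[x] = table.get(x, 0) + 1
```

Let's trace through this code step by step.

Initialize: table = {}
Initialize: lst = [3, 4, 2, 4, 5, 1]
Entering loop: for x in lst:

After execution: table = {3: 1, 4: 2, 2: 1, 5: 1, 1: 1}
{3: 1, 4: 2, 2: 1, 5: 1, 1: 1}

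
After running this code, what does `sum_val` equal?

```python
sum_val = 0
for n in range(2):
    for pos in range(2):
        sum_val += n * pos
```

Let's trace through this code step by step.

Initialize: sum_val = 0
Entering loop: for n in range(2):

After execution: sum_val = 1
1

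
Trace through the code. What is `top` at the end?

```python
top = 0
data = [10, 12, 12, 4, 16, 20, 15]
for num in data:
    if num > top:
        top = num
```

Let's trace through this code step by step.

Initialize: top = 0
Initialize: data = [10, 12, 12, 4, 16, 20, 15]
Entering loop: for num in data:

After execution: top = 20
20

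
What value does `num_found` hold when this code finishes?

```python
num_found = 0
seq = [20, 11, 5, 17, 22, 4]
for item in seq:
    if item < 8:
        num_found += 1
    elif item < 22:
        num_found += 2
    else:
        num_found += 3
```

Let's trace through this code step by step.

Initialize: num_found = 0
Initialize: seq = [20, 11, 5, 17, 22, 4]
Entering loop: for item in seq:

After execution: num_found = 11
11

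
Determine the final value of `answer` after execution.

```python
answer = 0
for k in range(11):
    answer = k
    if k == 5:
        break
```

Let's trace through this code step by step.

Initialize: answer = 0
Entering loop: for k in range(11):

After execution: answer = 5
5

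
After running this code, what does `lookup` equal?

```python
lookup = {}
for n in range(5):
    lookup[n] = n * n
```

Let's trace through this code step by step.

Initialize: lookup = {}
Entering loop: for n in range(5):

After execution: lookup = {0: 0, 1: 1, 2: 4, 3: 9, 4: 16}
{0: 0, 1: 1, 2: 4, 3: 9, 4: 16}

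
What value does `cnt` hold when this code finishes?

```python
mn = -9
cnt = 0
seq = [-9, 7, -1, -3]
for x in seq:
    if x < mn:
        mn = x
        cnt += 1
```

Let's trace through this code step by step.

Initialize: mn = -9
Initialize: cnt = 0
Initialize: seq = [-9, 7, -1, -3]
Entering loop: for x in seq:

After execution: cnt = 0
0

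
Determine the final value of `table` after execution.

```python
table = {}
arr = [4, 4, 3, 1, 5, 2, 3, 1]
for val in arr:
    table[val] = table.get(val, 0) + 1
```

Let's trace through this code step by step.

Initialize: table = {}
Initialize: arr = [4, 4, 3, 1, 5, 2, 3, 1]
Entering loop: for val in arr:

After execution: table = {4: 2, 3: 2, 1: 2, 5: 1, 2: 1}
{4: 2, 3: 2, 1: 2, 5: 1, 2: 1}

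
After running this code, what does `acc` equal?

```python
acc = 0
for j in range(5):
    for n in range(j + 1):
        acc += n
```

Let's trace through this code step by step.

Initialize: acc = 0
Entering loop: for j in range(5):

After execution: acc = 20
20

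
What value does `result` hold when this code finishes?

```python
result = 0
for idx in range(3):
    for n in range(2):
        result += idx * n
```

Let's trace through this code step by step.

Initialize: result = 0
Entering loop: for idx in range(3):

After execution: result = 3
3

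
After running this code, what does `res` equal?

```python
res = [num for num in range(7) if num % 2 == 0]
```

Let's trace through this code step by step.

Initialize: res = [num for num in range(7) if num % 2 == 0]

After execution: res = [0, 2, 4, 6]
[0, 2, 4, 6]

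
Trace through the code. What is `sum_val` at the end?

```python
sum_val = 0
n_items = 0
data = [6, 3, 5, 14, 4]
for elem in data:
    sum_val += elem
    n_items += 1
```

Let's trace through this code step by step.

Initialize: sum_val = 0
Initialize: n_items = 0
Initialize: data = [6, 3, 5, 14, 4]
Entering loop: for elem in data:

After execution: sum_val = 32
32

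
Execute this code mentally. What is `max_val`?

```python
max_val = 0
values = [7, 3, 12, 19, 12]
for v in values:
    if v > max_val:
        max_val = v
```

Let's trace through this code step by step.

Initialize: max_val = 0
Initialize: values = [7, 3, 12, 19, 12]
Entering loop: for v in values:

After execution: max_val = 19
19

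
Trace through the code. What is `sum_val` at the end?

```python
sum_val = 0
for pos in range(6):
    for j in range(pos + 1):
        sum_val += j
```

Let's trace through this code step by step.

Initialize: sum_val = 0
Entering loop: for pos in range(6):

After execution: sum_val = 35
35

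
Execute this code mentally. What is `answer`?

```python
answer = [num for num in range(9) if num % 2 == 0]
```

Let's trace through this code step by step.

Initialize: answer = [num for num in range(9) if num % 2 == 0]

After execution: answer = [0, 2, 4, 6, 8]
[0, 2, 4, 6, 8]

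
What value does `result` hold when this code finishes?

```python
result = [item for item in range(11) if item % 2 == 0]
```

Let's trace through this code step by step.

Initialize: result = [item for item in range(11) if item % 2 == 0]

After execution: result = [0, 2, 4, 6, 8, 10]
[0, 2, 4, 6, 8, 10]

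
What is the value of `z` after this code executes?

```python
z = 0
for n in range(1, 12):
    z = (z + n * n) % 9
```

Let's trace through this code step by step.

Initialize: z = 0
Entering loop: for n in range(1, 12):

After execution: z = 2
2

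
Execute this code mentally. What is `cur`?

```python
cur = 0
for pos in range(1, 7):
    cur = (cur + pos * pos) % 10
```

Let's trace through this code step by step.

Initialize: cur = 0
Entering loop: for pos in range(1, 7):

After execution: cur = 1
1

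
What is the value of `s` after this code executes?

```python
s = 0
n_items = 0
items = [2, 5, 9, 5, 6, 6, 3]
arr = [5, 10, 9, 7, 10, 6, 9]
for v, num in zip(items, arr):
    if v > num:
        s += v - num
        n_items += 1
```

Let's trace through this code step by step.

Initialize: s = 0
Initialize: n_items = 0
Initialize: items = [2, 5, 9, 5, 6, 6, 3]
Initialize: arr = [5, 10, 9, 7, 10, 6, 9]
Entering loop: for v, num in zip(items, arr):

After execution: s = 0
0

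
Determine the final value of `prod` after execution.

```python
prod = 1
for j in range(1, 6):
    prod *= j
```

Let's trace through this code step by step.

Initialize: prod = 1
Entering loop: for j in range(1, 6):

After execution: prod = 120
120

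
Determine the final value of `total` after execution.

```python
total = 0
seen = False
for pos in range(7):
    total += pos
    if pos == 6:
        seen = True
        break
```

Let's trace through this code step by step.

Initialize: total = 0
Initialize: seen = False
Entering loop: for pos in range(7):

After execution: total = 21
21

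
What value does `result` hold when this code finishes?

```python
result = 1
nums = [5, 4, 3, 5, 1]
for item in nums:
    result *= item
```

Let's trace through this code step by step.

Initialize: result = 1
Initialize: nums = [5, 4, 3, 5, 1]
Entering loop: for item in nums:

After execution: result = 300
300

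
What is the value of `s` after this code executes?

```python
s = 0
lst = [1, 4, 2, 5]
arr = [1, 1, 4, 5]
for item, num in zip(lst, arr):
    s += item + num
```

Let's trace through this code step by step.

Initialize: s = 0
Initialize: lst = [1, 4, 2, 5]
Initialize: arr = [1, 1, 4, 5]
Entering loop: for item, num in zip(lst, arr):

After execution: s = 23
23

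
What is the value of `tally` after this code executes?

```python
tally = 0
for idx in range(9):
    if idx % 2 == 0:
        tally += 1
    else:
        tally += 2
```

Let's trace through this code step by step.

Initialize: tally = 0
Entering loop: for idx in range(9):

After execution: tally = 13
13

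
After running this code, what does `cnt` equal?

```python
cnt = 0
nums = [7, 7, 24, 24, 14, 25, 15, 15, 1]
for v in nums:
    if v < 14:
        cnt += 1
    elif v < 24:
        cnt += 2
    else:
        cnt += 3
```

Let's trace through this code step by step.

Initialize: cnt = 0
Initialize: nums = [7, 7, 24, 24, 14, 25, 15, 15, 1]
Entering loop: for v in nums:

After execution: cnt = 18
18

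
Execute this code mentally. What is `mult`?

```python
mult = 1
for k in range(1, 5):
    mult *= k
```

Let's trace through this code step by step.

Initialize: mult = 1
Entering loop: for k in range(1, 5):

After execution: mult = 24
24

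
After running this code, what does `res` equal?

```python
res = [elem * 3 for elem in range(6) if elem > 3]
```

Let's trace through this code step by step.

Initialize: res = [elem * 3 for elem in range(6) if elem > 3]

After execution: res = [12, 15]
[12, 15]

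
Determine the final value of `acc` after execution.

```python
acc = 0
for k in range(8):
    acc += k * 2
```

Let's trace through this code step by step.

Initialize: acc = 0
Entering loop: for k in range(8):

After execution: acc = 56
56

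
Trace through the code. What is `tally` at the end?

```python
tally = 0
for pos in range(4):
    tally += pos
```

Let's trace through this code step by step.

Initialize: tally = 0
Entering loop: for pos in range(4):

After execution: tally = 6
6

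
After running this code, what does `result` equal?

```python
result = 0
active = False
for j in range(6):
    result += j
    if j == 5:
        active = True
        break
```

Let's trace through this code step by step.

Initialize: result = 0
Initialize: active = False
Entering loop: for j in range(6):

After execution: result = 15
15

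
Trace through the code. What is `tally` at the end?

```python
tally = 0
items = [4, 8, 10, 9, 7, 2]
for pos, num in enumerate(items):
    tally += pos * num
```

Let's trace through this code step by step.

Initialize: tally = 0
Initialize: items = [4, 8, 10, 9, 7, 2]
Entering loop: for pos, num in enumerate(items):

After execution: tally = 93
93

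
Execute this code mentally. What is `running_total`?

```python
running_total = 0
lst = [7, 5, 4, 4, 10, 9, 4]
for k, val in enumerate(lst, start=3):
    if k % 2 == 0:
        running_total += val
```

Let's trace through this code step by step.

Initialize: running_total = 0
Initialize: lst = [7, 5, 4, 4, 10, 9, 4]
Entering loop: for k, val in enumerate(lst, start=3):

After execution: running_total = 18
18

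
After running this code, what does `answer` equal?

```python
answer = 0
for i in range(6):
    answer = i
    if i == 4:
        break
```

Let's trace through this code step by step.

Initialize: answer = 0
Entering loop: for i in range(6):

After execution: answer = 4
4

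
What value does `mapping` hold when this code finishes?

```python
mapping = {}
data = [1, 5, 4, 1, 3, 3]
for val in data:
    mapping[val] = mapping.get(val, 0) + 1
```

Let's trace through this code step by step.

Initialize: mapping = {}
Initialize: data = [1, 5, 4, 1, 3, 3]
Entering loop: for val in data:

After execution: mapping = {1: 2, 5: 1, 4: 1, 3: 2}
{1: 2, 5: 1, 4: 1, 3: 2}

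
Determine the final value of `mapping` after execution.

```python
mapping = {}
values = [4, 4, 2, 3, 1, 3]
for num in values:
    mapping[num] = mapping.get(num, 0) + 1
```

Let's trace through this code step by step.

Initialize: mapping = {}
Initialize: values = [4, 4, 2, 3, 1, 3]
Entering loop: for num in values:

After execution: mapping = {4: 2, 2: 1, 3: 2, 1: 1}
{4: 2, 2: 1, 3: 2, 1: 1}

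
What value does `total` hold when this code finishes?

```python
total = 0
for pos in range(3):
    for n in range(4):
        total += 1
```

Let's trace through this code step by step.

Initialize: total = 0
Entering loop: for pos in range(3):

After execution: total = 12
12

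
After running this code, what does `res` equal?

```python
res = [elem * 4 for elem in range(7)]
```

Let's trace through this code step by step.

Initialize: res = [elem * 4 for elem in range(7)]

After execution: res = [0, 4, 8, 12, 16, 20, 24]
[0, 4, 8, 12, 16, 20, 24]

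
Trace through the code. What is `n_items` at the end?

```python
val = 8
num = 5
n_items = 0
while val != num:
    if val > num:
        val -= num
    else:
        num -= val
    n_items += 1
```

Let's trace through this code step by step.

Initialize: val = 8
Initialize: num = 5
Initialize: n_items = 0
Entering loop: while val != num:

After execution: n_items = 4
4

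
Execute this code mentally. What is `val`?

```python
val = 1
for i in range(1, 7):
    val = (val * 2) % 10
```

Let's trace through this code step by step.

Initialize: val = 1
Entering loop: for i in range(1, 7):

After execution: val = 4
4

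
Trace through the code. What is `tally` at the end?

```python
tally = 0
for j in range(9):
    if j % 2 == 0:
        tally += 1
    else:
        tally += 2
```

Let's trace through this code step by step.

Initialize: tally = 0
Entering loop: for j in range(9):

After execution: tally = 13
13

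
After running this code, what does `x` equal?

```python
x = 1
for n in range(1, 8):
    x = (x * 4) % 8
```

Let's trace through this code step by step.

Initialize: x = 1
Entering loop: for n in range(1, 8):

After execution: x = 0
0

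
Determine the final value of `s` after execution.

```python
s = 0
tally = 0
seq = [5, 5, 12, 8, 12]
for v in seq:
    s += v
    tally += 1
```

Let's trace through this code step by step.

Initialize: s = 0
Initialize: tally = 0
Initialize: seq = [5, 5, 12, 8, 12]
Entering loop: for v in seq:

After execution: s = 42
42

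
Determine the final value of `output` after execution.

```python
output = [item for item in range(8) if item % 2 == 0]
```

Let's trace through this code step by step.

Initialize: output = [item for item in range(8) if item % 2 == 0]

After execution: output = [0, 2, 4, 6]
[0, 2, 4, 6]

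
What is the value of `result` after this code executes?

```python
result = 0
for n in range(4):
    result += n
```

Let's trace through this code step by step.

Initialize: result = 0
Entering loop: for n in range(4):

After execution: result = 6
6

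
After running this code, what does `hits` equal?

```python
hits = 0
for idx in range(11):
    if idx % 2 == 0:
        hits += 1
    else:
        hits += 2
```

Let's trace through this code step by step.

Initialize: hits = 0
Entering loop: for idx in range(11):

After execution: hits = 16
16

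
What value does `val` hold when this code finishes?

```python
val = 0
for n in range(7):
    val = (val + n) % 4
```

Let's trace through this code step by step.

Initialize: val = 0
Entering loop: for n in range(7):

After execution: val = 1
1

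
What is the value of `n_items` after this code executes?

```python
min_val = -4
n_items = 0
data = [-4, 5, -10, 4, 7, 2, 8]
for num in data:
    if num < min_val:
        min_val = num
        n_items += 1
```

Let's trace through this code step by step.

Initialize: min_val = -4
Initialize: n_items = 0
Initialize: data = [-4, 5, -10, 4, 7, 2, 8]
Entering loop: for num in data:

After execution: n_items = 1
1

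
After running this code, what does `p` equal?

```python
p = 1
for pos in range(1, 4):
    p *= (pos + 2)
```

Let's trace through this code step by step.

Initialize: p = 1
Entering loop: for pos in range(1, 4):

After execution: p = 60
60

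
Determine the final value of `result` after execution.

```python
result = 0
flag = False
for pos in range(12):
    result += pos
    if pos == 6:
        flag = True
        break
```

Let's trace through this code step by step.

Initialize: result = 0
Initialize: flag = False
Entering loop: for pos in range(12):

After execution: result = 21
21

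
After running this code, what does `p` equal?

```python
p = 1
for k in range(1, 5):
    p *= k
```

Let's trace through this code step by step.

Initialize: p = 1
Entering loop: for k in range(1, 5):

After execution: p = 24
24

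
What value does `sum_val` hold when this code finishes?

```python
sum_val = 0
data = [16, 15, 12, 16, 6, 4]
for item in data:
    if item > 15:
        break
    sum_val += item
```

Let's trace through this code step by step.

Initialize: sum_val = 0
Initialize: data = [16, 15, 12, 16, 6, 4]
Entering loop: for item in data:

After execution: sum_val = 0
0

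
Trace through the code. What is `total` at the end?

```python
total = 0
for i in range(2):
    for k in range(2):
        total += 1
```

Let's trace through this code step by step.

Initialize: total = 0
Entering loop: for i in range(2):

After execution: total = 4
4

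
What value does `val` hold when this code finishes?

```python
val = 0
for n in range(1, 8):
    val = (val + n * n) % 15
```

Let's trace through this code step by step.

Initialize: val = 0
Entering loop: for n in range(1, 8):

After execution: val = 5
5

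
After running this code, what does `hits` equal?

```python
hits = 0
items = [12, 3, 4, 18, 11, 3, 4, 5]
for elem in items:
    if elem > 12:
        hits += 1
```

Let's trace through this code step by step.

Initialize: hits = 0
Initialize: items = [12, 3, 4, 18, 11, 3, 4, 5]
Entering loop: for elem in items:

After execution: hits = 1
1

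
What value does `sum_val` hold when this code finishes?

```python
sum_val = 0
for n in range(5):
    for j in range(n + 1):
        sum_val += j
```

Let's trace through this code step by step.

Initialize: sum_val = 0
Entering loop: for n in range(5):

After execution: sum_val = 20
20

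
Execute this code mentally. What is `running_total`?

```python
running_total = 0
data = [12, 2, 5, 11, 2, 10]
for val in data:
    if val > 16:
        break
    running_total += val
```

Let's trace through this code step by step.

Initialize: running_total = 0
Initialize: data = [12, 2, 5, 11, 2, 10]
Entering loop: for val in data:

After execution: running_total = 42
42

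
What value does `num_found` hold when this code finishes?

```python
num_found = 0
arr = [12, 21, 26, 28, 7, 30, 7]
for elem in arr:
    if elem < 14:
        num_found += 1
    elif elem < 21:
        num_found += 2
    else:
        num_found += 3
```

Let's trace through this code step by step.

Initialize: num_found = 0
Initialize: arr = [12, 21, 26, 28, 7, 30, 7]
Entering loop: for elem in arr:

After execution: num_found = 15
15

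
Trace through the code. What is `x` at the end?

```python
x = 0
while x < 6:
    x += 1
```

Let's trace through this code step by step.

Initialize: x = 0
Entering loop: while x < 6:

After execution: x = 6
6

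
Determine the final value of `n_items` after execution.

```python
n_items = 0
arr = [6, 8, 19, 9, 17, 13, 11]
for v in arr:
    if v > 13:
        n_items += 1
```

Let's trace through this code step by step.

Initialize: n_items = 0
Initialize: arr = [6, 8, 19, 9, 17, 13, 11]
Entering loop: for v in arr:

After execution: n_items = 2
2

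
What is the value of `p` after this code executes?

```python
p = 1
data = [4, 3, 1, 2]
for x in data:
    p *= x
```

Let's trace through this code step by step.

Initialize: p = 1
Initialize: data = [4, 3, 1, 2]
Entering loop: for x in data:

After execution: p = 24
24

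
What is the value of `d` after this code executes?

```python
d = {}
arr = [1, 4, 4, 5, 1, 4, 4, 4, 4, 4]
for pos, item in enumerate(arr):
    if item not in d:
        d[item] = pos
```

Let's trace through this code step by step.

Initialize: d = {}
Initialize: arr = [1, 4, 4, 5, 1, 4, 4, 4, 4, 4]
Entering loop: for pos, item in enumerate(arr):

After execution: d = {1: 0, 4: 1, 5: 3}
{1: 0, 4: 1, 5: 3}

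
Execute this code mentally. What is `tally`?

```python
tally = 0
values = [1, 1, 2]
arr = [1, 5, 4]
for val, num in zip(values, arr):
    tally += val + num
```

Let's trace through this code step by step.

Initialize: tally = 0
Initialize: values = [1, 1, 2]
Initialize: arr = [1, 5, 4]
Entering loop: for val, num in zip(values, arr):

After execution: tally = 14
14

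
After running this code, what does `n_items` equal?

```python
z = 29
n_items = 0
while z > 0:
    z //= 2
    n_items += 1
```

Let's trace through this code step by step.

Initialize: z = 29
Initialize: n_items = 0
Entering loop: while z > 0:

After execution: n_items = 5
5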